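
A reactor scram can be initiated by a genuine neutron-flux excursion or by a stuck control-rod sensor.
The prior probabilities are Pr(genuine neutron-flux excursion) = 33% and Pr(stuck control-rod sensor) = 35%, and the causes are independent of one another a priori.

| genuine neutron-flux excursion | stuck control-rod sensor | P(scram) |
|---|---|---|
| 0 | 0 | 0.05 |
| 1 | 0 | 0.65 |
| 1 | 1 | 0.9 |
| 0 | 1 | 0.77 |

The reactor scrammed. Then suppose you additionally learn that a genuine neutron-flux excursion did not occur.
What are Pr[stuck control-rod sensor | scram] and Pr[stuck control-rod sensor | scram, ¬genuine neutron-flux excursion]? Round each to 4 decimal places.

Pr[stuck control-rod sensor | scram] ≈ 0.6383; Pr[stuck control-rod sensor | scram, ¬genuine neutron-flux excursion] ≈ 0.8924

Enumerate the 4 (genuine neutron-flux excursion, stuck control-rod sensor) configurations and weight by the priors:
  P(scram) = 0.05×0.67×0.65 + 0.77×0.67×0.35 + 0.65×0.33×0.65 + 0.9×0.33×0.35
        = 0.021775 + 0.180565 + 0.139425 + 0.103950 = 0.445715
Keeping only the stuck control-rod sensor-present terms gives 0.284515, so
  P(stuck control-rod sensor | scram) = 0.284515 / 0.445715 ≈ 0.6383

Now also conditioning on genuine neutron-flux excursion≠true:
By total probability over both values of stuck control-rod sensor:
  P(scram | ¬genuine neutron-flux excursion) = 0.05*0.65 + 0.77*0.35
        = 0.032500 + 0.269500 = 0.302000
Configurations with stuck control-rod sensor contribute 0.269500, so
  P(stuck control-rod sensor | scram, ¬genuine neutron-flux excursion) = 0.269500 / 0.302000 ≈ 0.8924
With genuine neutron-flux excursion excluded, stuck control-rod sensor must carry more of the explanatory weight for the scram.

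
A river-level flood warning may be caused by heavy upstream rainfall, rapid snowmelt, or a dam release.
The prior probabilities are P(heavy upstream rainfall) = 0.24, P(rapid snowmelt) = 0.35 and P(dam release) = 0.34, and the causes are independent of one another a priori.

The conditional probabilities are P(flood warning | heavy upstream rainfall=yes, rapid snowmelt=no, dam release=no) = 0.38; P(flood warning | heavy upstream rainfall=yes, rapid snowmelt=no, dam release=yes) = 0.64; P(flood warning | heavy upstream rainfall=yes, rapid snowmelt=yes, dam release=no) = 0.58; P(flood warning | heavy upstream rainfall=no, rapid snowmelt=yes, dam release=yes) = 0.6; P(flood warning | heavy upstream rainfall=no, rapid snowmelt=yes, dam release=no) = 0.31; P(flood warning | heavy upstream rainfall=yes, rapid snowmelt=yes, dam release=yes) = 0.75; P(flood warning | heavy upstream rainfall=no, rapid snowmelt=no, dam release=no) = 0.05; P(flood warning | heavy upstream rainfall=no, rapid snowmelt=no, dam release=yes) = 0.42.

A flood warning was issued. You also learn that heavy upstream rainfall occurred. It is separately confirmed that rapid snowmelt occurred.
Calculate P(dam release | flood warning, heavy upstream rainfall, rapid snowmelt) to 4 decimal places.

P(dam release | flood warning, heavy upstream rainfall, rapid snowmelt) ≈ 0.3998

By total probability over both values of dam release:
  P(flood warning | heavy upstream rainfall, rapid snowmelt) = 0.58×0.66 + 0.75×0.34
        = 0.382800 + 0.255000 = 0.637800
Configurations with dam release contribute 0.255000, so
  P(dam release | flood warning, heavy upstream rainfall, rapid snowmelt) = 0.255000 / 0.637800 ≈ 0.3998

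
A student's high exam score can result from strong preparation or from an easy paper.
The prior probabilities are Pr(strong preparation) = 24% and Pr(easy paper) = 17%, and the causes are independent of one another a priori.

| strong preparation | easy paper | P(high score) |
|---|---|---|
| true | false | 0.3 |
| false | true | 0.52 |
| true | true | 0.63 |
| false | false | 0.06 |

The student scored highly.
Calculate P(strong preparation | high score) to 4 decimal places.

P(high score) = 0.06·0.76·0.83 + 0.52·0.76·0.17 + 0.3·0.24·0.83 + 0.63·0.24·0.17 = 0.037848 + 0.067184 + 0.059760 + 0.025704 = 0.190496
The strong preparation-present share is 0.059760 + 0.025704 = 0.085464.
Hence the posterior is 0.085464/0.190496 ≈ 0.4486.

P(strong preparation | high score) ≈ 0.4486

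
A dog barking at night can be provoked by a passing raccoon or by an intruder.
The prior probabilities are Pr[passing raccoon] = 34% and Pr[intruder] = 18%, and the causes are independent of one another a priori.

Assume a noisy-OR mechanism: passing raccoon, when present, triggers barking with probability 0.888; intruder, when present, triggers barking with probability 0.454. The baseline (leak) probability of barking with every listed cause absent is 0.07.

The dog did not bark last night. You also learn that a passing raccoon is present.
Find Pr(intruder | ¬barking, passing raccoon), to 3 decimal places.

Under noisy-OR, P(barking | causes) = 1 − (1−0.07)·∏(1−qᵢ) over the active causes.
Sum P(¬barking|·) weighted by the priors over both values of intruder:
  P(¬barking | passing raccoon) = 0.10416×0.82 + 0.056871×0.18
        = 0.085411 + 0.010237 = 0.095648
Keeping only the intruder-present terms gives 0.010237, so
  P(intruder | ¬barking, passing raccoon) = 0.010237 / 0.095648 ≈ 0.107

Pr(intruder | ¬barking, passing raccoon) ≈ 0.107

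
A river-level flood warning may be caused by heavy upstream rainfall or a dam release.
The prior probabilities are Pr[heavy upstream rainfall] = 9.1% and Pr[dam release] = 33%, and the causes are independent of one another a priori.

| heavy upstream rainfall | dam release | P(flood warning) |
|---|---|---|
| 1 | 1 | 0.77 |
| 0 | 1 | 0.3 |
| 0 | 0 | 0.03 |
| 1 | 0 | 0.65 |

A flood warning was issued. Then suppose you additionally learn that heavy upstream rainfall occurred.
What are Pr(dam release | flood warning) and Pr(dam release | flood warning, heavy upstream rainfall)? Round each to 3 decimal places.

Pr(dam release | flood warning) ≈ 0.661; Pr(dam release | flood warning, heavy upstream rainfall) ≈ 0.368

Weight on dam release=true, given the evidence: 0.089991 + 0.023123 = 0.113114
Denominator P(flood warning): 0.03·0.909·0.67 + 0.3·0.909·0.33 + 0.65·0.091·0.67 + 0.77·0.091·0.33 = 0.171016
Posterior = 0.113114 / 0.171016 ≈ 0.661

Now also conditioning on heavy upstream rainfall=true:
Sum P(flood warning|·) weighted by the priors over both values of dam release:
  P(flood warning | heavy upstream rainfall) = 0.65*0.67 + 0.77*0.33
        = 0.435500 + 0.254100 = 0.689600
The terms with dam release present sum to 0.254100, so
  P(dam release | flood warning, heavy upstream rainfall) = 0.254100 / 0.689600 ≈ 0.368
The drop from 0.661 to 0.368 is the explaining-away (discounting) effect.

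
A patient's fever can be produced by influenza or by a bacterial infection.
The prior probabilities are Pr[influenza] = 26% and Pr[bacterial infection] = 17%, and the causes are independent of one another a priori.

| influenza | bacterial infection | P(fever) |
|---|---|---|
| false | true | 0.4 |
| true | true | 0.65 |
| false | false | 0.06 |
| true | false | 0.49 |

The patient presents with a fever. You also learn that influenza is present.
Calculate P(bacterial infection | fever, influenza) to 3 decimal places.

Sum P(fever|·) weighted by the priors over both values of bacterial infection:
  P(fever | influenza) = 0.49×0.83 + 0.65×0.17
        = 0.406700 + 0.110500 = 0.517200
The terms with bacterial infection present sum to 0.110500, so
  P(bacterial infection | fever, influenza) = 0.110500 / 0.517200 ≈ 0.214

P(bacterial infection | fever, influenza) ≈ 0.214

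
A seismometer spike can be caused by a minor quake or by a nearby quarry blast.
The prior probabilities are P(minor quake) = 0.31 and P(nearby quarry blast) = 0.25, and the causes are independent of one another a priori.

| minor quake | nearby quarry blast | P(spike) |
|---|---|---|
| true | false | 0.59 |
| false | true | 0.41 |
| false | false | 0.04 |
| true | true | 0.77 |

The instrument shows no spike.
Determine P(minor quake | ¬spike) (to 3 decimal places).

P(minor quake | ¬spike) ≈ 0.159

Weight on minor quake=true, given the evidence: 0.095325 + 0.017825 = 0.113150
Denominator P(¬spike): 0.96×0.69×0.75 + 0.59×0.69×0.25 + 0.41×0.31×0.75 + 0.23×0.31×0.25 = 0.711725
P(minor quake | ¬spike) = 0.113150/0.711725 ≈ 0.159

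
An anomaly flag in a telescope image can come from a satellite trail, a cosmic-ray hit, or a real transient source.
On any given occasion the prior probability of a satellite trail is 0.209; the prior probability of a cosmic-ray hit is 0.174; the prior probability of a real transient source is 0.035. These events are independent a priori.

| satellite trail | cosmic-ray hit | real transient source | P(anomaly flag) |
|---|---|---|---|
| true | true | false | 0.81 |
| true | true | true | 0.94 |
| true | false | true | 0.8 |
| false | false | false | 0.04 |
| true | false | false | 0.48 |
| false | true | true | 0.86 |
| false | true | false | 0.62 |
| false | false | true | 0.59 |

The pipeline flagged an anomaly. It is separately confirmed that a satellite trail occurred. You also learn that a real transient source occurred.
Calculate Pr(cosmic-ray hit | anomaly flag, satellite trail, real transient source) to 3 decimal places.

P(anomaly flag | satellite trail, real transient source) = 0.8·0.826 + 0.94·0.174 = 0.660800 + 0.163560 = 0.824360
The cosmic-ray hit-present share is 0.94·0.174 = 0.163560.
So P(cosmic-ray hit | anomaly flag, satellite trail, real transient source) = 0.163560/0.824360 ≈ 0.198.

Pr(cosmic-ray hit | anomaly flag, satellite trail, real transient source) ≈ 0.198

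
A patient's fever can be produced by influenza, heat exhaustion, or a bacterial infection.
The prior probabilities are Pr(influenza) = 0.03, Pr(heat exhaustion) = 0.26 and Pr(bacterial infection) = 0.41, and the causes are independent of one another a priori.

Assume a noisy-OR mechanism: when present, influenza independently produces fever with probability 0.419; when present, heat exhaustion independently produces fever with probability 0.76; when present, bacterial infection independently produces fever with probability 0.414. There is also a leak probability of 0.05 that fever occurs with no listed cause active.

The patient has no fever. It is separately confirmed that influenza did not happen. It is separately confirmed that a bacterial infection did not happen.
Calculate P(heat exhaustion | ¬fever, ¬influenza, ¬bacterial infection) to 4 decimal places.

Under noisy-OR, P(fever | causes) = 1 − (1−0.05)·∏(1−qᵢ) over the active causes.
Weight on heat exhaustion=true, given the evidence: 0.228×0.26 = 0.059280
Denominator P(¬fever | ¬influenza, ¬bacterial infection): 0.95×0.74 + 0.228×0.26 = 0.762280
Posterior = 0.059280 / 0.762280 ≈ 0.0778

P(heat exhaustion | ¬fever, ¬influenza, ¬bacterial infection) ≈ 0.0778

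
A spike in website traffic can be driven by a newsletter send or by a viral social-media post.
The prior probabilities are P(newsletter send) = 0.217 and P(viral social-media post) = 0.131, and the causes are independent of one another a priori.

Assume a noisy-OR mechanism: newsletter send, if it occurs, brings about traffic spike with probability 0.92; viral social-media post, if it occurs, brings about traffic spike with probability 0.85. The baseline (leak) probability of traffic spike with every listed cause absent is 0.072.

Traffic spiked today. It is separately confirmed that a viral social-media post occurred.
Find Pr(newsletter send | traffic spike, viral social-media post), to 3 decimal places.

Under noisy-OR, P(traffic spike | causes) = 1 − (1−0.072)·∏(1−qᵢ) over the active causes.
Numerator (weight on configurations with newsletter send): 0.988864×0.217 = 0.214583
Denominator P(traffic spike | viral social-media post): 0.8608×0.783 + 0.988864×0.217 = 0.888589
Posterior = 0.214583 / 0.888589 ≈ 0.241

Pr(newsletter send | traffic spike, viral social-media post) ≈ 0.241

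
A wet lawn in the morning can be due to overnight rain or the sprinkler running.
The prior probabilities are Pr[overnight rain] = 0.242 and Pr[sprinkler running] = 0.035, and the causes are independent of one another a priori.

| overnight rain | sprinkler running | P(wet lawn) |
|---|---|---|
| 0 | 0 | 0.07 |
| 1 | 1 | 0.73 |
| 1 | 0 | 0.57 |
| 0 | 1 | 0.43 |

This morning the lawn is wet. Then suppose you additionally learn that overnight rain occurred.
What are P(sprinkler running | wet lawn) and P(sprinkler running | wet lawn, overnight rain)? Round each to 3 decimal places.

Sum P(wet lawn|·) weighted by the priors over the 4 (overnight rain, sprinkler running) configurations:
  P(wet lawn) = 0.07×0.758×0.965 + 0.43×0.758×0.035 + 0.57×0.242×0.965 + 0.73×0.242×0.035
        = 0.051203 + 0.011408 + 0.133112 + 0.006183 = 0.201906
The terms with sprinkler running present sum to 0.017591, so
  P(sprinkler running | wet lawn) = 0.017591 / 0.201906 ≈ 0.087

With the extra evidence:
Enumerate both values of sprinkler running and weight by the priors:
  P(wet lawn | overnight rain) = 0.57·0.965 + 0.73·0.035
        = 0.550050 + 0.025550 = 0.575600
Configurations with sprinkler running contribute 0.025550, so
  P(sprinkler running | wet lawn, overnight rain) = 0.025550 / 0.575600 ≈ 0.044
Conditioning on overnight rain lowers the posterior on sprinkler running: the classic explaining-away effect in a common-effect structure.

P(sprinkler running | wet lawn) ≈ 0.087; P(sprinkler running | wet lawn, overnight rain) ≈ 0.044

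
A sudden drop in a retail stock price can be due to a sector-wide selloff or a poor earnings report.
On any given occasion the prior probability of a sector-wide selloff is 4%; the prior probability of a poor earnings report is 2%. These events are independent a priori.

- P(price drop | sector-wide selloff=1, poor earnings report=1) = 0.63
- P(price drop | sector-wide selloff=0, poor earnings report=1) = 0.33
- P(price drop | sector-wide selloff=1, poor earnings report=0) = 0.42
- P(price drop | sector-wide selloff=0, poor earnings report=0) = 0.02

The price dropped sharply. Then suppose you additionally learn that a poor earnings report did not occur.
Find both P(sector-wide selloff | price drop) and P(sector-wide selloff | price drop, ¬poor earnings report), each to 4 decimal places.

P(sector-wide selloff | price drop) ≈ 0.4028; P(sector-wide selloff | price drop, ¬poor earnings report) ≈ 0.4667

For the numerator, keep only sector-wide selloff=true terms: 0.016464 + 0.000504 = 0.016968
The normalizing constant is 0.02·0.96·0.98 + 0.33·0.96·0.02 + 0.42·0.04·0.98 + 0.63·0.04·0.02 = 0.042120
P(sector-wide selloff | price drop) = 0.016968/0.042120 ≈ 0.4028

Now also conditioning on poor earnings report≠true:
P(price drop | ¬poor earnings report) = 0.02×0.96 + 0.42×0.04 = 0.019200 + 0.016800 = 0.036000
Of this, 0.016800 comes from 0.42×0.04 (the sector-wide selloff=true cases).
P(sector-wide selloff | price drop, ¬poor earnings report) = 0.016800 / 0.036000 ≈ 0.4667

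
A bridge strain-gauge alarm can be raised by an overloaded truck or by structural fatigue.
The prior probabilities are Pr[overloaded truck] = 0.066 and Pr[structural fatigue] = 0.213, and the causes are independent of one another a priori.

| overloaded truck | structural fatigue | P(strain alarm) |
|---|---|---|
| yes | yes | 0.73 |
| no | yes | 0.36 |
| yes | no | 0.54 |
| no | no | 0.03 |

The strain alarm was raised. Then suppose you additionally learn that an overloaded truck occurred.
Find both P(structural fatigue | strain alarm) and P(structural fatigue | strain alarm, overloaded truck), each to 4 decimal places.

By total probability over the 4 (overloaded truck, structural fatigue) configurations:
  P(strain alarm) = 0.03·0.934·0.787 + 0.36·0.934·0.213 + 0.54·0.066·0.787 + 0.73·0.066·0.213
        = 0.022052 + 0.071619 + 0.028049 + 0.010262 = 0.131982
The terms with structural fatigue present sum to 0.081881, so
  P(structural fatigue | strain alarm) = 0.081881 / 0.131982 ≈ 0.6204

Now condition on the additional information:
Enumerate both values of structural fatigue and weight by the priors:
  P(strain alarm | overloaded truck) = 0.54*0.787 + 0.73*0.213
        = 0.424980 + 0.155490 = 0.580470
Configurations with structural fatigue contribute 0.155490, so
  P(structural fatigue | strain alarm, overloaded truck) = 0.155490 / 0.580470 ≈ 0.2679

P(structural fatigue | strain alarm) ≈ 0.6204; P(structural fatigue | strain alarm, overloaded truck) ≈ 0.2679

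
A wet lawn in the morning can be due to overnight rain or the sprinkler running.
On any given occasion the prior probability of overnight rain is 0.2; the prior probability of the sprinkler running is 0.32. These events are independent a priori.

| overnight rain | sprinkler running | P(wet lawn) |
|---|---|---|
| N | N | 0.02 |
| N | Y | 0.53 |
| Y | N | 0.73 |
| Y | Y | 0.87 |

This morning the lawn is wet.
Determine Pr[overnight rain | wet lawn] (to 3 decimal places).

Pr[overnight rain | wet lawn] ≈ 0.514

For the numerator, keep only overnight rain=true terms: 0.099280 + 0.055680 = 0.154960
Denominator P(wet lawn): 0.02×0.8×0.68 + 0.53×0.8×0.32 + 0.73×0.2×0.68 + 0.87×0.2×0.32 = 0.301520
P(overnight rain | wet lawn) = 0.154960/0.301520 ≈ 0.514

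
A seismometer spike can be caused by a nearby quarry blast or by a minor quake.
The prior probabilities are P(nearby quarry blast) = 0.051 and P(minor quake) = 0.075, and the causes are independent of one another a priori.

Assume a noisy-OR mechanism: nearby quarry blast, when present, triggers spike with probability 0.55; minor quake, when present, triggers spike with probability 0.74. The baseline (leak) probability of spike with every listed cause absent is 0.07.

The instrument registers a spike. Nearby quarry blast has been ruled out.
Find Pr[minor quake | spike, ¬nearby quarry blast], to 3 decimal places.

Pr[minor quake | spike, ¬nearby quarry blast] ≈ 0.468

Under noisy-OR, P(spike | causes) = 1 − (1−0.07)·∏(1−qᵢ) over the active causes.
Numerator (weight on configurations with minor quake): 0.7582×0.075 = 0.056865
Denominator P(spike | ¬nearby quarry blast): 0.07×0.925 + 0.7582×0.075 = 0.121615
Posterior = 0.056865 / 0.121615 ≈ 0.468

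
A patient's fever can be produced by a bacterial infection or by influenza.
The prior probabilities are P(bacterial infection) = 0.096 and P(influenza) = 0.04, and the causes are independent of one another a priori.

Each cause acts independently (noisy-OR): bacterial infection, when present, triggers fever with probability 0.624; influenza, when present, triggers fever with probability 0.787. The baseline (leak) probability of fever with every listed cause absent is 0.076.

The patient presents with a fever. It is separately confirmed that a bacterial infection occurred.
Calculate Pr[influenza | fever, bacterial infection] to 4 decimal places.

Under noisy-OR, P(fever | causes) = 1 − (1−0.076)·∏(1−qᵢ) over the active causes.
P(fever | bacterial infection) = 0.652576×0.96 + 0.925999×0.04 = 0.626473 + 0.037040 = 0.663513
Of this, 0.037040 comes from 0.925999×0.04 (the influenza=true cases).
So P(influenza | fever, bacterial infection) = 0.037040/0.663513 ≈ 0.0558.

Pr[influenza | fever, bacterial infection] ≈ 0.0558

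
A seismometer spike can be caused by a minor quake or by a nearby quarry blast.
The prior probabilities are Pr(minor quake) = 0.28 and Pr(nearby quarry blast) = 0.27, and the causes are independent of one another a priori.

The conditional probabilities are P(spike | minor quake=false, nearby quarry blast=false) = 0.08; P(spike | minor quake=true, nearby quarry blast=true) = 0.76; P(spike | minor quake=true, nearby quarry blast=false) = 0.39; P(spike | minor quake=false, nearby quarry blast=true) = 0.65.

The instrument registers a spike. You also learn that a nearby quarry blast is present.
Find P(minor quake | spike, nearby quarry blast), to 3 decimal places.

P(minor quake | spike, nearby quarry blast) ≈ 0.313

P(spike | nearby quarry blast) = 0.65·0.72 + 0.76·0.28 = 0.468000 + 0.212800 = 0.680800
The minor quake-present share is 0.76·0.28 = 0.212800.
Hence the posterior is 0.212800/0.680800 ≈ 0.313.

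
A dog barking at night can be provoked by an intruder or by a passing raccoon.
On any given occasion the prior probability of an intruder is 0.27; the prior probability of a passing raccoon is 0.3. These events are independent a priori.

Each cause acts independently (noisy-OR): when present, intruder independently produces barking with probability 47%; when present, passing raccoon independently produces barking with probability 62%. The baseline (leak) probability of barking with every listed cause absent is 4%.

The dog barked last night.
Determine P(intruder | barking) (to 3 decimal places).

P(intruder | barking) ≈ 0.498

Under noisy-OR, P(barking | causes) = 1 − (1−0.04)·∏(1−qᵢ) over the active causes.
For the numerator, keep only intruder=true terms: 0.092837 + 0.065339 = 0.158176
The normalizing constant is 0.04×0.73×0.7 + 0.6352×0.73×0.3 + 0.4912×0.27×0.7 + 0.806656×0.27×0.3 = 0.317725
Posterior = 0.158176 / 0.317725 ≈ 0.498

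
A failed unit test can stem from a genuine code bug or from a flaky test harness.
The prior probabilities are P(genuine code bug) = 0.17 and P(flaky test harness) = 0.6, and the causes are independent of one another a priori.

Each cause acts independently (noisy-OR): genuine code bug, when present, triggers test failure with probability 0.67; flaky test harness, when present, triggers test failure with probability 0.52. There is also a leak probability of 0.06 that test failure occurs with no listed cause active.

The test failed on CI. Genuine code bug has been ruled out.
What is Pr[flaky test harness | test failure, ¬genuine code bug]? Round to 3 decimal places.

Under noisy-OR, P(test failure | causes) = 1 − (1−0.06)·∏(1−qᵢ) over the active causes.
Sum P(test failure|·) weighted by the priors over both values of flaky test harness:
  P(test failure | ¬genuine code bug) = 0.06*0.4 + 0.5488*0.6
        = 0.024000 + 0.329280 = 0.353280
Keeping only the flaky test harness-present terms gives 0.329280, so
  P(flaky test harness | test failure, ¬genuine code bug) = 0.329280 / 0.353280 ≈ 0.932

Pr[flaky test harness | test failure, ¬genuine code bug] ≈ 0.932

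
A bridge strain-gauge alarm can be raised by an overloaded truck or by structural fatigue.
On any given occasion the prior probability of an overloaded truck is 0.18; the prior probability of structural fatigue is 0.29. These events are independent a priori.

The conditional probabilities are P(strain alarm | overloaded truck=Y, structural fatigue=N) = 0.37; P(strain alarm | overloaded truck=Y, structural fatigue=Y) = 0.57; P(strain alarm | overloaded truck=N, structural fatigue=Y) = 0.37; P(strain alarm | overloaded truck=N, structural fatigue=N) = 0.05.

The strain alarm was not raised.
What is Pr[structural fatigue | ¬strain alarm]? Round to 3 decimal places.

Pr[structural fatigue | ¬strain alarm] ≈ 0.214

For the numerator, keep only structural fatigue=true terms: 0.149814 + 0.022446 = 0.172260
Normalizer over all consistent configurations: 0.95*0.82*0.71 + 0.63*0.82*0.29 + 0.63*0.18*0.71 + 0.43*0.18*0.29 = 0.805864
Posterior = 0.172260 / 0.805864 ≈ 0.214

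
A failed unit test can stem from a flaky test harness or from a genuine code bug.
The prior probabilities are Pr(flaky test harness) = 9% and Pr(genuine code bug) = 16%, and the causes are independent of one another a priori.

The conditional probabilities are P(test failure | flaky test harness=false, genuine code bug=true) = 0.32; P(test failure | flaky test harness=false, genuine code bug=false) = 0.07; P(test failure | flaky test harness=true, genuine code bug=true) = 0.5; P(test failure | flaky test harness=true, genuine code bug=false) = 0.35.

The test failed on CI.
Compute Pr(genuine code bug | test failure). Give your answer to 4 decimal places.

Weight on genuine code bug=true, given the evidence: 0.046592 + 0.007200 = 0.053792
The normalizing constant is 0.07*0.91*0.84 + 0.32*0.91*0.16 + 0.35*0.09*0.84 + 0.5*0.09*0.16 = 0.133760
Posterior = 0.053792 / 0.133760 ≈ 0.4022

Pr(genuine code bug | test failure) ≈ 0.4022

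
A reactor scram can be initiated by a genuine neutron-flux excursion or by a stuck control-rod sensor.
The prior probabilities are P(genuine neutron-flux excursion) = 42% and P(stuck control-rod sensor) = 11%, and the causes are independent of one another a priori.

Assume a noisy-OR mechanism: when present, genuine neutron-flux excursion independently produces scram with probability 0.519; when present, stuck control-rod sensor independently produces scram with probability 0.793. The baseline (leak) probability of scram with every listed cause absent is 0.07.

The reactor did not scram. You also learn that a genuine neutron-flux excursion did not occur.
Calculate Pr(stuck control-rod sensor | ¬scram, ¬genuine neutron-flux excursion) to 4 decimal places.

Under noisy-OR, P(scram | causes) = 1 − (1−0.07)·∏(1−qᵢ) over the active causes.
P(¬scram | ¬genuine neutron-flux excursion) = 0.93×0.89 + 0.19251×0.11 = 0.827700 + 0.021176 = 0.848876
The stuck control-rod sensor-present share is 0.19251×0.11 = 0.021176.
Hence the posterior is 0.021176/0.848876 ≈ 0.0249.

Pr(stuck control-rod sensor | ¬scram, ¬genuine neutron-flux excursion) ≈ 0.0249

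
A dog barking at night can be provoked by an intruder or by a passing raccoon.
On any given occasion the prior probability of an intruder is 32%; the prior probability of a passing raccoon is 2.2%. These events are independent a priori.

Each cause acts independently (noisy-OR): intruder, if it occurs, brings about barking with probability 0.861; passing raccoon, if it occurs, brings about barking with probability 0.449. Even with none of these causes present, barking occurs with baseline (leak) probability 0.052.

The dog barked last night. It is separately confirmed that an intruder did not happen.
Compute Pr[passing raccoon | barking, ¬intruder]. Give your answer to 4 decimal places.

Pr[passing raccoon | barking, ¬intruder] ≈ 0.1712

Under noisy-OR, P(barking | causes) = 1 − (1−0.052)·∏(1−qᵢ) over the active causes.
For the numerator, keep only passing raccoon=true terms: 0.477652×0.022 = 0.010508
The normalizing constant is 0.052×0.978 + 0.477652×0.022 = 0.061364
P(passing raccoon | barking, ¬intruder) = 0.010508/0.061364 ≈ 0.1712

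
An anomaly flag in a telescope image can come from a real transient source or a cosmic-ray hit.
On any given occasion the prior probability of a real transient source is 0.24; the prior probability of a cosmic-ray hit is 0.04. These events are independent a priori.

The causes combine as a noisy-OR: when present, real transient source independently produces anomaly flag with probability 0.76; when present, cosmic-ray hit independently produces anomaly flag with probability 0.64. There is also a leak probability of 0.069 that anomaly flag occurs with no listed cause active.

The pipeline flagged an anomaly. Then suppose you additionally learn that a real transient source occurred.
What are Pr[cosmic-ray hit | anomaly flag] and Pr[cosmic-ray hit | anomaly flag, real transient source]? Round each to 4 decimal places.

Under noisy-OR, P(anomaly flag | causes) = 1 − (1−0.069)·∏(1−qᵢ) over the active causes.
Numerator (weight on configurations with cosmic-ray hit): 0.020211 + 0.008828 = 0.029039
Normalizer over all consistent configurations: 0.069·0.76·0.96 + 0.66484·0.76·0.04 + 0.77656·0.24·0.96 + 0.919562·0.24·0.04 = 0.258300
P(cosmic-ray hit | anomaly flag) = 0.029039/0.258300 ≈ 0.1124

With the extra evidence:
By total probability over both values of cosmic-ray hit:
  P(anomaly flag | real transient source) = 0.77656×0.96 + 0.919562×0.04
        = 0.745498 + 0.036782 = 0.782280
The terms with cosmic-ray hit present sum to 0.036782, so
  P(cosmic-ray hit | anomaly flag, real transient source) = 0.036782 / 0.782280 ≈ 0.0470
Conditioning on real transient source lowers the posterior on cosmic-ray hit: the classic explaining-away effect in a common-effect structure.

Pr[cosmic-ray hit | anomaly flag] ≈ 0.1124; Pr[cosmic-ray hit | anomaly flag, real transient source] ≈ 0.0470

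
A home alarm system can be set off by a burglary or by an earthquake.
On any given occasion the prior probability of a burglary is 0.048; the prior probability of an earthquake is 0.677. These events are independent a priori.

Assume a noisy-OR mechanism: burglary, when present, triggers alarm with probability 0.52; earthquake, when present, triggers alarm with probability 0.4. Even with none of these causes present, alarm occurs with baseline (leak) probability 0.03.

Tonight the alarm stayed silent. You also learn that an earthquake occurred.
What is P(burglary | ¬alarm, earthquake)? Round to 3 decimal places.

P(burglary | ¬alarm, earthquake) ≈ 0.024

Under noisy-OR, P(alarm | causes) = 1 − (1−0.03)·∏(1−qᵢ) over the active causes.
Sum P(¬alarm|·) weighted by the priors over both values of burglary:
  P(¬alarm | earthquake) = 0.582×0.952 + 0.27936×0.048
        = 0.554064 + 0.013409 = 0.567473
Keeping only the burglary-present terms gives 0.013409, so
  P(burglary | ¬alarm, earthquake) = 0.013409 / 0.567473 ≈ 0.024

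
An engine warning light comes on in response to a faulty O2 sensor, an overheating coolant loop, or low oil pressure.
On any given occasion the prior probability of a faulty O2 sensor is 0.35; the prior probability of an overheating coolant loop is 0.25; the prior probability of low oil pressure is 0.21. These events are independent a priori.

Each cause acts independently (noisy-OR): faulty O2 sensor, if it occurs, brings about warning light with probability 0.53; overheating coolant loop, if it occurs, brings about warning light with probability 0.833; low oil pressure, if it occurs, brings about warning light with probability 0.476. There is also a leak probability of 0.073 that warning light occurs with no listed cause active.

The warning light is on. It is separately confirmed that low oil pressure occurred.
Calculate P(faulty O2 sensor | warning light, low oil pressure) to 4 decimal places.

P(faulty O2 sensor | warning light, low oil pressure) ≈ 0.4175

Under noisy-OR, P(warning light | causes) = 1 − (1−0.073)·∏(1−qᵢ) over the active causes.
P(warning light | low oil pressure) = 0.514252·0.65·0.75 + 0.91888·0.65·0.25 + 0.771698·0.35·0.75 + 0.961874·0.35·0.25 = 0.250698 + 0.149318 + 0.202571 + 0.084164 = 0.686751
Restricting to configurations with faulty O2 sensor present: 0.202571 + 0.084164 = 0.286735.
P(faulty O2 sensor | warning light, low oil pressure) = 0.286735 / 0.686751 ≈ 0.4175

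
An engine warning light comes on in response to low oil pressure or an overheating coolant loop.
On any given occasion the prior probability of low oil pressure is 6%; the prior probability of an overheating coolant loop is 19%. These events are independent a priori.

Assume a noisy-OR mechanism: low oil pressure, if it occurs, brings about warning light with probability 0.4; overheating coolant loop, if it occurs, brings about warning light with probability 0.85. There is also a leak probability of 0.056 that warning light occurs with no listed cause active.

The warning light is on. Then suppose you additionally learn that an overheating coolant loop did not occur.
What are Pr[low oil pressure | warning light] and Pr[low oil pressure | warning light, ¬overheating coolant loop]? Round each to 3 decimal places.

Under noisy-OR, P(warning light | causes) = 1 − (1−0.056)·∏(1−qᵢ) over the active causes.
Enumerate the 4 (low oil pressure, overheating coolant loop) configurations and weight by the priors:
  P(warning light) = 0.056*0.94*0.81 + 0.8584*0.94*0.19 + 0.4336*0.06*0.81 + 0.91504*0.06*0.19
        = 0.042638 + 0.153310 + 0.021073 + 0.010431 = 0.227452
Configurations with low oil pressure contribute 0.031504, so
  P(low oil pressure | warning light) = 0.031504 / 0.227452 ≈ 0.139

Now condition on the additional information:
Weight on low oil pressure=true, given the evidence: 0.4336*0.06 = 0.026016
The normalizing constant is 0.056*0.94 + 0.4336*0.06 = 0.078656
P(low oil pressure | warning light, ¬overheating coolant loop) = 0.026016/0.078656 ≈ 0.331
With overheating coolant loop excluded, low oil pressure must carry more of the explanatory weight for the warning light.

Pr[low oil pressure | warning light] ≈ 0.139; Pr[low oil pressure | warning light, ¬overheating coolant loop] ≈ 0.331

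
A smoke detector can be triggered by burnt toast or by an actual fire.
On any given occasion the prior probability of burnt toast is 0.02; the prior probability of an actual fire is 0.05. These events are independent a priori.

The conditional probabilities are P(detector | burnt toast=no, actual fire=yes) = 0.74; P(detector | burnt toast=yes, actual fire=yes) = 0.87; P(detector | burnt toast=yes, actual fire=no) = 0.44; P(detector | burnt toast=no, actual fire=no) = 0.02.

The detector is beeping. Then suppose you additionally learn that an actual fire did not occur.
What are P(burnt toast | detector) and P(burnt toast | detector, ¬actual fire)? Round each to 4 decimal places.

P(burnt toast | detector) ≈ 0.1440; P(burnt toast | detector, ¬actual fire) ≈ 0.3099

Sum P(detector|·) weighted by the priors over the 4 (burnt toast, actual fire) configurations:
  P(detector) = 0.02*0.98*0.95 + 0.74*0.98*0.05 + 0.44*0.02*0.95 + 0.87*0.02*0.05
        = 0.018620 + 0.036260 + 0.008360 + 0.000870 = 0.064110
Configurations with burnt toast contribute 0.009230, so
  P(burnt toast | detector) = 0.009230 / 0.064110 ≈ 0.1440

Now condition on the additional information:
Sum P(detector|·) weighted by the priors over both values of burnt toast:
  P(detector | ¬actual fire) = 0.02×0.98 + 0.44×0.02
        = 0.019600 + 0.008800 = 0.028400
Keeping only the burnt toast-present terms gives 0.008800, so
  P(burnt toast | detector, ¬actual fire) = 0.008800 / 0.028400 ≈ 0.3099
Ruling out actual fire raises the posterior on burnt toast — the flip side of explaining away.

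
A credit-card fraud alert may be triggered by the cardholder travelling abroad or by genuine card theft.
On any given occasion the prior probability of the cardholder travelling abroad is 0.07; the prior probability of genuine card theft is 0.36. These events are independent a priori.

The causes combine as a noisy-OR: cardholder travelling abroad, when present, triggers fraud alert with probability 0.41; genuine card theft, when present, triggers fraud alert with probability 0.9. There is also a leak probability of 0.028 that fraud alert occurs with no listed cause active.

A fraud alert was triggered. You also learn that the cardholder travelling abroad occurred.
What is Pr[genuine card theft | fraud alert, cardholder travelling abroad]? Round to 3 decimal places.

Pr[genuine card theft | fraud alert, cardholder travelling abroad] ≈ 0.554

Under noisy-OR, P(fraud alert | causes) = 1 − (1−0.028)·∏(1−qᵢ) over the active causes.
Sum P(fraud alert|·) weighted by the priors over both values of genuine card theft:
  P(fraud alert | cardholder travelling abroad) = 0.42652·0.64 + 0.942652·0.36
        = 0.272973 + 0.339355 = 0.612328
The terms with genuine card theft present sum to 0.339355, so
  P(genuine card theft | fraud alert, cardholder travelling abroad) = 0.339355 / 0.612328 ≈ 0.554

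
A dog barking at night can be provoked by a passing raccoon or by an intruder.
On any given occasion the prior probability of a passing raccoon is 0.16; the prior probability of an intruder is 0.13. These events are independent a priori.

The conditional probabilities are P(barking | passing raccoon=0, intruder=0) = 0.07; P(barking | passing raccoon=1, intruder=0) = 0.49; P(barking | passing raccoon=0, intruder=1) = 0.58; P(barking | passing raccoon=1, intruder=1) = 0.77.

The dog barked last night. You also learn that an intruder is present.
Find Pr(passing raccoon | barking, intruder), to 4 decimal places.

Pr(passing raccoon | barking, intruder) ≈ 0.2018

By total probability over both values of passing raccoon:
  P(barking | intruder) = 0.58×0.84 + 0.77×0.16
        = 0.487200 + 0.123200 = 0.610400
Configurations with passing raccoon contribute 0.123200, so
  P(passing raccoon | barking, intruder) = 0.123200 / 0.610400 ≈ 0.2018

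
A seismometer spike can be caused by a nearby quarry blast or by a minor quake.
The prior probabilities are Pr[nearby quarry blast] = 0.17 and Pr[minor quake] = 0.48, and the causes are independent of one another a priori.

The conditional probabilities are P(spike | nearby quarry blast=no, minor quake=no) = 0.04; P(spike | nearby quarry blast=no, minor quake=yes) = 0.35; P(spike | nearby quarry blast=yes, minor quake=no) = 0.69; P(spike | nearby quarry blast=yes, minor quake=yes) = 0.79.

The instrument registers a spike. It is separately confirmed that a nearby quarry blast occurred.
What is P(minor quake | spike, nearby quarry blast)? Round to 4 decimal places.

By total probability over both values of minor quake:
  P(spike | nearby quarry blast) = 0.69·0.52 + 0.79·0.48
        = 0.358800 + 0.379200 = 0.738000
Keeping only the minor quake-present terms gives 0.379200, so
  P(minor quake | spike, nearby quarry blast) = 0.379200 / 0.738000 ≈ 0.5138

P(minor quake | spike, nearby quarry blast) ≈ 0.5138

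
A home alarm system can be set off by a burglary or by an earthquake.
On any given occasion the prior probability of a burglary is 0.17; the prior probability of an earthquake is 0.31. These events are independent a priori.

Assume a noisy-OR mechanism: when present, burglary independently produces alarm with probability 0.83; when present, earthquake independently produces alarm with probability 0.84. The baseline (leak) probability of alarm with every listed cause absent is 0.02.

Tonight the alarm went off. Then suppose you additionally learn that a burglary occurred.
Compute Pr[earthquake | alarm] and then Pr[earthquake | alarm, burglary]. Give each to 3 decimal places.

Pr[earthquake | alarm] ≈ 0.711; Pr[earthquake | alarm, burglary] ≈ 0.344

Under noisy-OR, P(alarm | causes) = 1 − (1−0.02)·∏(1−qᵢ) over the active causes.
Enumerate the 4 (burglary, earthquake) configurations and weight by the priors:
  P(alarm) = 0.02×0.83×0.69 + 0.8432×0.83×0.31 + 0.8334×0.17×0.69 + 0.973344×0.17×0.31
        = 0.011454 + 0.216955 + 0.097758 + 0.051295 = 0.377462
The terms with earthquake present sum to 0.268250, so
  P(earthquake | alarm) = 0.268250 / 0.377462 ≈ 0.711

Now condition on the additional information:
Weight on earthquake=true, given the evidence: 0.973344*0.31 = 0.301737
The normalizing constant is 0.8334*0.69 + 0.973344*0.31 = 0.876783
P(earthquake | alarm, burglary) = 0.301737/0.876783 ≈ 0.344
The drop from 0.711 to 0.344 is the explaining-away (discounting) effect.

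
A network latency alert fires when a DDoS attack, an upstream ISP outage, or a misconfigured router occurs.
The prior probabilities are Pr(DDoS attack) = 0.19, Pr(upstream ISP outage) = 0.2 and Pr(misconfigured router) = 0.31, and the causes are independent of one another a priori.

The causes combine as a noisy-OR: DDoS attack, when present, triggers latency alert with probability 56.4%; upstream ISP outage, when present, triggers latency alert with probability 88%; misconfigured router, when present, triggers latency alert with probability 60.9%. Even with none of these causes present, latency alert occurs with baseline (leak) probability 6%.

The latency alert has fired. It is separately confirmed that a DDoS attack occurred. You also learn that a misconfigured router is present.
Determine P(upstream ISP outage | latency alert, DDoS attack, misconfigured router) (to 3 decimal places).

Under noisy-OR, P(latency alert | causes) = 1 − (1−0.06)·∏(1−qᵢ) over the active causes.
Enumerate both values of upstream ISP outage and weight by the priors:
  P(latency alert | DDoS attack, misconfigured router) = 0.839753*0.8 + 0.98077*0.2
        = 0.671802 + 0.196154 = 0.867956
Configurations with upstream ISP outage contribute 0.196154, so
  P(upstream ISP outage | latency alert, DDoS attack, misconfigured router) = 0.196154 / 0.867956 ≈ 0.226

P(upstream ISP outage | latency alert, DDoS attack, misconfigured router) ≈ 0.226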